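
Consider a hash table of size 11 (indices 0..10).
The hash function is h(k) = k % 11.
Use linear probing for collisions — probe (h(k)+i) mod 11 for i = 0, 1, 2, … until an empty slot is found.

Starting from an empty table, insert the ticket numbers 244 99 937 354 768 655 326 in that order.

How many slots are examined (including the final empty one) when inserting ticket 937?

2

244 hashes to 2; slot 2 is free -> place at 2.
99 hashes to 0; slot 0 is free -> place at 0.
937 hashes to 2; 2 taken -> place at 3.
354 hashes to 2; 2,3 taken -> place at 4.
768 hashes to 9; slot 9 is free -> place at 9.
655 hashes to 6; slot 6 is free -> place at 6.
326 hashes to 7; slot 7 is free -> place at 7.
Table: [99, -, 244, 937, 354, -, 655, 326, -, 768, -]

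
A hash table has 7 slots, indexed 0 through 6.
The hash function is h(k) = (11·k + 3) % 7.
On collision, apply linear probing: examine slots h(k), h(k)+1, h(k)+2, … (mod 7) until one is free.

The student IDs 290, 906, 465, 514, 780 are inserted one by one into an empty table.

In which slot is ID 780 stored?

5

290 hashes to 1; slot 1 is free => place at 1.
906 hashes to 1; 1 taken => place at 2.
465 hashes to 1; 1,2 taken => place at 3.
514 hashes to 1; 1,2,3 taken => place at 4.
780 hashes to 1; 1,2,3,4 taken => place at 5.
Table: [—, 290, 906, 465, 514, 780, —]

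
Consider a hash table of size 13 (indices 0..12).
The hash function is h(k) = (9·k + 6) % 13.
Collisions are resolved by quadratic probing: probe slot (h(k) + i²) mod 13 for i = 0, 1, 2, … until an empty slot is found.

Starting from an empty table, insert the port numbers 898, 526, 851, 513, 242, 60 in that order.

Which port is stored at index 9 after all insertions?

851

898: h=2 -> slot 2
526: h=8 -> slot 8
851: h=8, probe 8,9 -> slot 9
513: h=8, probe 8,9,12 -> slot 12
242: h=0 -> slot 0
60: h=0, probe 0,1 -> slot 1
Table: [242, 60, 898, -, -, -, -, -, 526, 851, -, -, 513]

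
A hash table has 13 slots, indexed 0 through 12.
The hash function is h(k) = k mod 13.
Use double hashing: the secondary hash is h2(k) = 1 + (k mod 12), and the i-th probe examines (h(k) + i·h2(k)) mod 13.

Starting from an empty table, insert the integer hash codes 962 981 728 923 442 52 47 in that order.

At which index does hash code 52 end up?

962 hashes to 0; slot 0 is free → place at 0.
981 hashes to 6; slot 6 is free → place at 6.
728 hashes to 0, h2=9; 0 taken → place at 9.
923 hashes to 0, h2=12; 0 taken → place at 12.
442 hashes to 0, h2=11; 0 taken → place at 11.
52 hashes to 0, h2=5; 0 taken → place at 5.
47 hashes to 8; slot 8 is free → place at 8.
Table: [962, —, —, —, —, 52, 981, —, 47, 728, —, 442, 923]

5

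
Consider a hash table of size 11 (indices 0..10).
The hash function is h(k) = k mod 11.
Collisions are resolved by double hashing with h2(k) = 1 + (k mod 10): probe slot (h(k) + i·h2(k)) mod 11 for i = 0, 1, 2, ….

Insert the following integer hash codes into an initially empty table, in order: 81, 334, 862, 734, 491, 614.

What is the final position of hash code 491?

Insert 81: h=4, slot 4 empty → index 4.
Insert 334: h=4, h2=5, slot 4 occupied → index 9.
Insert 862: h=4, h2=3, slot 4 occupied → index 7.
Insert 734: h=8, slot 8 empty → index 8.
Insert 491: h=7, h2=2, slots 7,9 occupied → index 0.
Insert 614: h=9, h2=5, slot 9 occupied → index 3.
Table: [491, —, —, 614, 81, —, —, 862, 734, 334, —]

0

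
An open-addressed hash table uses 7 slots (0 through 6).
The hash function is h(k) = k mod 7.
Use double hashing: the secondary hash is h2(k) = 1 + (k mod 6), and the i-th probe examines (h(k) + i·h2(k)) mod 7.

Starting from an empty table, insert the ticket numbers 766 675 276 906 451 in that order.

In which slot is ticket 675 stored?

766: h=3 → slot 3
675: h=3, h2=4, probe 3,0 → slot 0
276: h=3, h2=1, probe 3,4 → slot 4
906: h=3, h2=1, probe 3,4,5 → slot 5
451: h=3, h2=2, probe 3,5,0,2 → slot 2
Table: [675, —, 451, 766, 276, 906, —]

0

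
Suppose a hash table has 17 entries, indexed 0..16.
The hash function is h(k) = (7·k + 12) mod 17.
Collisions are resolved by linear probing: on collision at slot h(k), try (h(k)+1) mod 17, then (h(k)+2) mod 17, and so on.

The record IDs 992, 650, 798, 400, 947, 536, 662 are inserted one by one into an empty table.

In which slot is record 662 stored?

Insert 992: h=3, slot 3 empty -> index 3.
Insert 650: h=6, slot 6 empty -> index 6.
Insert 798: h=5, slot 5 empty -> index 5.
Insert 400: h=7, slot 7 empty -> index 7.
Insert 947: h=11, slot 11 empty -> index 11.
Insert 536: h=7, slot 7 occupied -> index 8.
Insert 662: h=5, slots 5,6,7,8 occupied -> index 9.
Table: [_, _, _, 992, _, 798, 650, 400, 536, 662, _, 947, _, _, _, _, _]

9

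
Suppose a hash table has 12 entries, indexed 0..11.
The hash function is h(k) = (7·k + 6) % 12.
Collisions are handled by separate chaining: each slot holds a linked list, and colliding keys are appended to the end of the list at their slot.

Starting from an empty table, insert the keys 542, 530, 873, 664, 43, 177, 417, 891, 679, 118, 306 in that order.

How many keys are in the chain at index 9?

Insert 542: h=8, bucket 8 empty -> new chain.
Insert 530: h=8, bucket 8 nonempty -> append to chain.
Insert 873: h=9, bucket 9 empty -> new chain.
Insert 664: h=10, bucket 10 empty -> new chain.
Insert 43: h=7, bucket 7 empty -> new chain.
Insert 177: h=9, bucket 9 nonempty -> append to chain.
Insert 417: h=9, bucket 9 nonempty -> append to chain.
Insert 891: h=3, bucket 3 empty -> new chain.
Insert 679: h=7, bucket 7 nonempty -> append to chain.
Insert 118: h=4, bucket 4 empty -> new chain.
Insert 306: h=0, bucket 0 empty -> new chain.
Final buckets:
0: 306
1: ∅
2: ∅
3: 891
4: 118
5: ∅
6: ∅
7: 43 -> 679
8: 542 -> 530
9: 873 -> 177 -> 417
10: 664
11: ∅

3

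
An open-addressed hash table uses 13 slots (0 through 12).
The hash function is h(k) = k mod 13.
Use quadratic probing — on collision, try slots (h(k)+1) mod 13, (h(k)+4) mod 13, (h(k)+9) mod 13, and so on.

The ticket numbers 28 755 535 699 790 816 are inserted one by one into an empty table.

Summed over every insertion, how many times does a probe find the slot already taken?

28: h=2 -> slot 2
755: h=1 -> slot 1
535: h=2, probe 2,3 -> slot 3
699: h=10 -> slot 10
790: h=10, probe 10,11 -> slot 11
816: h=10, probe 10,11,1,6 -> slot 6
Table: [_, 755, 28, 535, _, _, 816, _, _, _, 699, 790, _]

5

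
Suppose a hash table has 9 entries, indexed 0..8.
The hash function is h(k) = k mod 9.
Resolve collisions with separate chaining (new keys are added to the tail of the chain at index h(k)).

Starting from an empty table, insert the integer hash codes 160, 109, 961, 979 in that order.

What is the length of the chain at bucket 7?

160 -> bucket 7
109 -> bucket 1
961 -> bucket 7 (collision)
979 -> bucket 7 (collision)
Final buckets:
0: _
1: 109
2: _
3: _
4: _
5: _
6: _
7: 160 -> 961 -> 979
8: _

3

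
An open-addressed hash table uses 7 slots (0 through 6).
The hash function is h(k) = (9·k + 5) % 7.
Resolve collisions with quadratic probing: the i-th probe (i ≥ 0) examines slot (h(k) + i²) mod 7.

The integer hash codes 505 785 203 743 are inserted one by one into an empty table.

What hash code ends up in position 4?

Insert 505: h=0, slot 0 empty => index 0.
Insert 785: h=0, slot 0 occupied => index 1.
Insert 203: h=5, slot 5 empty => index 5.
Insert 743: h=0, slots 0,1 occupied => index 4.
Table: [505, 785, _, _, 743, 203, _]

743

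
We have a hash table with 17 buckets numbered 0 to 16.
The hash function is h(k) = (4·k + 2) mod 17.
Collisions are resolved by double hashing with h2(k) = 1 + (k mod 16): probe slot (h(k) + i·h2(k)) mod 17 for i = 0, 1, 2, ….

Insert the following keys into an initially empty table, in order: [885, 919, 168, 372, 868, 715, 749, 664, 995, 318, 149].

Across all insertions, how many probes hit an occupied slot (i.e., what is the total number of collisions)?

Insert 885: h=6, slot 6 empty => index 6.
Insert 919: h=6, h2=8, slot 6 occupied => index 14.
Insert 168: h=11, slot 11 empty => index 11.
Insert 372: h=11, h2=5, slot 11 occupied => index 16.
Insert 868: h=6, h2=5, slots 6,11,16 occupied => index 4.
Insert 715: h=6, h2=12, slot 6 occupied => index 1.
Insert 749: h=6, h2=14, slot 6 occupied => index 3.
Insert 664: h=6, h2=9, slot 6 occupied => index 15.
Insert 995: h=4, h2=4, slot 4 occupied => index 8.
Insert 318: h=16, h2=15, slots 16,14 occupied => index 12.
Insert 149: h=3, h2=6, slot 3 occupied => index 9.
Table: [_, 715, _, 749, 868, _, 885, _, 995, 149, _, 168, 318, _, 919, 664, 372]

12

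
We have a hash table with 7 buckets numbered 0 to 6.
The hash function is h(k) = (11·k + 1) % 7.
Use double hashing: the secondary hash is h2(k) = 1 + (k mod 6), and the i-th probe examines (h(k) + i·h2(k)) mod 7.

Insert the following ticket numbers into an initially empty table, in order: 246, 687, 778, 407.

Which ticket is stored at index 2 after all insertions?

687

246 hashes to 5; slot 5 is free => place at 5.
687 hashes to 5, h2=4; 5 taken => place at 2.
778 hashes to 5, h2=5; 5 taken => place at 3.
407 hashes to 5, h2=6; 5 taken => place at 4.
Table: [∅, ∅, 687, 778, 407, 246, ∅]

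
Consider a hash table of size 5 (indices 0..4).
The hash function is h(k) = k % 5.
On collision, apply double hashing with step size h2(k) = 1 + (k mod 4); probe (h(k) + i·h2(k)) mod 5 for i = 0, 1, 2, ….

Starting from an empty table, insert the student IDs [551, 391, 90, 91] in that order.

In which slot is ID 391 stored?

0

551 hashes to 1; slot 1 is free => place at 1.
391 hashes to 1, h2=4; 1 taken => place at 0.
90 hashes to 0, h2=3; 0 taken => place at 3.
91 hashes to 1, h2=4; 1,0 taken => place at 4.
Table: [391, 551, -, 90, 91]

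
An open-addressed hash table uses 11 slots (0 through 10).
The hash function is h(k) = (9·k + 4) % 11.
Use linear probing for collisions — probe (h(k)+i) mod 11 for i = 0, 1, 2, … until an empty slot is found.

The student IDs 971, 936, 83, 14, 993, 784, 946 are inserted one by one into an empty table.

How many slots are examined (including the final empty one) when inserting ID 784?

971: h=9 => slot 9
936: h=2 => slot 2
83: h=3 => slot 3
14: h=9, probe 9,10 => slot 10
993: h=9, probe 9,10,0 => slot 0
784: h=9, probe 9,10,0,1 => slot 1
946: h=4 => slot 4
Table: [993, 784, 936, 83, 946, ∅, ∅, ∅, ∅, 971, 14]

4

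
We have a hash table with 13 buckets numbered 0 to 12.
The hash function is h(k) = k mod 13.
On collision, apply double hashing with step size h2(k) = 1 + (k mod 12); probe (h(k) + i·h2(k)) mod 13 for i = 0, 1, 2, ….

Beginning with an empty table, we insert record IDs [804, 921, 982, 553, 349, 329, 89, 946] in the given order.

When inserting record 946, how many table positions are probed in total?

3

804 hashes to 11; slot 11 is free → place at 11.
921 hashes to 11, h2=10; 11 taken → place at 8.
982 hashes to 7; slot 7 is free → place at 7.
553 hashes to 7, h2=2; 7 taken → place at 9.
349 hashes to 11, h2=2; 11 taken → place at 0.
329 hashes to 4; slot 4 is free → place at 4.
89 hashes to 11, h2=6; 11,4 taken → place at 10.
946 hashes to 10, h2=11; 10,8 taken → place at 6.
Table: [349, -, -, -, 329, -, 946, 982, 921, 553, 89, 804, -]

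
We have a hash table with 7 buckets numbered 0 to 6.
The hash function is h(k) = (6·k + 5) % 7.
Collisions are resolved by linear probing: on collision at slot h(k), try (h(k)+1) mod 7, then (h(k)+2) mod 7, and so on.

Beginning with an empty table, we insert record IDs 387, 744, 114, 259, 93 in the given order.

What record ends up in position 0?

387: h=3 => slot 3
744: h=3, probe 3,4 => slot 4
114: h=3, probe 3,4,5 => slot 5
259: h=5, probe 5,6 => slot 6
93: h=3, probe 3,4,5,6,0 => slot 0
Table: [93, ., ., 387, 744, 114, 259]

93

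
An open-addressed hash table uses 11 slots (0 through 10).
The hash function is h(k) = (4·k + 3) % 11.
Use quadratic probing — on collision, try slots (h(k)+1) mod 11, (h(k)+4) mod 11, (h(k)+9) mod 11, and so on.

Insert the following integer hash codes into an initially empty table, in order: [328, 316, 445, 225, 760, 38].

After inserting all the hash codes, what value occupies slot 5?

225

Insert 328: h=6, slot 6 empty -> index 6.
Insert 316: h=2, slot 2 empty -> index 2.
Insert 445: h=1, slot 1 empty -> index 1.
Insert 225: h=1, slots 1,2 occupied -> index 5.
Insert 760: h=7, slot 7 empty -> index 7.
Insert 38: h=1, slots 1,2,5 occupied -> index 10.
Table: [-, 445, 316, -, -, 225, 328, 760, -, -, 38]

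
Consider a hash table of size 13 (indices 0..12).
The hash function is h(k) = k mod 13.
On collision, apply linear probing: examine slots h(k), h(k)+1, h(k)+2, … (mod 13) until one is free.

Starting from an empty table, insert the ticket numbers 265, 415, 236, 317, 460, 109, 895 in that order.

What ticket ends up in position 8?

265: h=5 => slot 5
415: h=12 => slot 12
236: h=2 => slot 2
317: h=5, probe 5,6 => slot 6
460: h=5, probe 5,6,7 => slot 7
109: h=5, probe 5,6,7,8 => slot 8
895: h=11 => slot 11
Table: [-, -, 236, -, -, 265, 317, 460, 109, -, -, 895, 415]

109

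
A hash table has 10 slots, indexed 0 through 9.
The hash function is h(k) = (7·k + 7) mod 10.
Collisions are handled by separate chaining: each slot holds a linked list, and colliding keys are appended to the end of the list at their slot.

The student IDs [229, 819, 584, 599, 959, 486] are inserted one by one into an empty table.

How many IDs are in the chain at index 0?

4

229 -> bucket 0
819 -> bucket 0 (collision)
584 -> bucket 5
599 -> bucket 0 (collision)
959 -> bucket 0 (collision)
486 -> bucket 9
Final buckets:
0: 229 -> 819 -> 599 -> 959
1: -
2: -
3: -
4: -
5: 584
6: -
7: -
8: -
9: 486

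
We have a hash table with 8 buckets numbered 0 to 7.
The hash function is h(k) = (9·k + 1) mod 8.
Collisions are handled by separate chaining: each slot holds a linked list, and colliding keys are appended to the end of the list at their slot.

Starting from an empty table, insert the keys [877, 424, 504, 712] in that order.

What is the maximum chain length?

Insert 877: h=6, bucket 6 empty → new chain.
Insert 424: h=1, bucket 1 empty → new chain.
Insert 504: h=1, bucket 1 nonempty → append to chain.
Insert 712: h=1, bucket 1 nonempty → append to chain.
Final buckets:
0: -
1: 424 -> 504 -> 712
2: -
3: -
4: -
5: -
6: 877
7: -

3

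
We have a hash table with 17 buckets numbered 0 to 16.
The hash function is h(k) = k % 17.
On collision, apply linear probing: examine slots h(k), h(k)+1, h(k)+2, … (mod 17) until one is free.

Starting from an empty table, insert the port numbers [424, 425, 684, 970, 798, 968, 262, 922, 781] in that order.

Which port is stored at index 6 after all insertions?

781

Insert 424: h=16, slot 16 empty → index 16.
Insert 425: h=0, slot 0 empty → index 0.
Insert 684: h=4, slot 4 empty → index 4.
Insert 970: h=1, slot 1 empty → index 1.
Insert 798: h=16, slots 16,0,1 occupied → index 2.
Insert 968: h=16, slots 16,0,1,2 occupied → index 3.
Insert 262: h=7, slot 7 empty → index 7.
Insert 922: h=4, slot 4 occupied → index 5.
Insert 781: h=16, slots 16,0,1,2,3,4,5 occupied → index 6.
Table: [425, 970, 798, 968, 684, 922, 781, 262, -, -, -, -, -, -, -, -, 424]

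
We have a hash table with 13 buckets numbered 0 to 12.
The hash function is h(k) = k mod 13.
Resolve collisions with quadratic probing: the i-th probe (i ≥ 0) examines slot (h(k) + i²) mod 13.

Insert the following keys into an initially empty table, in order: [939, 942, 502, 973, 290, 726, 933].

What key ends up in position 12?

939 hashes to 3; slot 3 is free -> place at 3.
942 hashes to 6; slot 6 is free -> place at 6.
502 hashes to 8; slot 8 is free -> place at 8.
973 hashes to 11; slot 11 is free -> place at 11.
290 hashes to 4; slot 4 is free -> place at 4.
726 hashes to 11; 11 taken -> place at 12.
933 hashes to 10; slot 10 is free -> place at 10.
Table: [-, -, -, 939, 290, -, 942, -, 502, -, 933, 973, 726]

726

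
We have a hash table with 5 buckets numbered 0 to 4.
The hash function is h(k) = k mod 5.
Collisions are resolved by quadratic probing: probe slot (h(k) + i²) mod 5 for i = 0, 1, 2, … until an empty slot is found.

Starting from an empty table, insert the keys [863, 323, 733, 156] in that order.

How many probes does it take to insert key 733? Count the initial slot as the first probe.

863 hashes to 3; slot 3 is free → place at 3.
323 hashes to 3; 3 taken → place at 4.
733 hashes to 3; 3,4 taken → place at 2.
156 hashes to 1; slot 1 is free → place at 1.
Table: [_, 156, 733, 863, 323]

3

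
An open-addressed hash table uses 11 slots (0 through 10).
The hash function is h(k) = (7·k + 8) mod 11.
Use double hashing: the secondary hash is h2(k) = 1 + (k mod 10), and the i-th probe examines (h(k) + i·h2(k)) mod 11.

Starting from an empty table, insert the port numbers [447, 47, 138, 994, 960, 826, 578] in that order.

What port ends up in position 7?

47

447 hashes to 2; slot 2 is free -> place at 2.
47 hashes to 7; slot 7 is free -> place at 7.
138 hashes to 6; slot 6 is free -> place at 6.
994 hashes to 3; slot 3 is free -> place at 3.
960 hashes to 7, h2=1; 7 taken -> place at 8.
826 hashes to 4; slot 4 is free -> place at 4.
578 hashes to 6, h2=9; 6,4,2 taken -> place at 0.
Table: [578, ∅, 447, 994, 826, ∅, 138, 47, 960, ∅, ∅]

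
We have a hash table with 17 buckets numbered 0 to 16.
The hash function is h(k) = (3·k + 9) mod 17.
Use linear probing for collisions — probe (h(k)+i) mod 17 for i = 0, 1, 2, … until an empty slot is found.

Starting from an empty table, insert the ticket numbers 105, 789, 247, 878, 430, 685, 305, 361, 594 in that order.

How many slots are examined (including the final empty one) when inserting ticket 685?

3

Insert 105: h=1, slot 1 empty => index 1.
Insert 789: h=13, slot 13 empty => index 13.
Insert 247: h=2, slot 2 empty => index 2.
Insert 878: h=8, slot 8 empty => index 8.
Insert 430: h=7, slot 7 empty => index 7.
Insert 685: h=7, slots 7,8 occupied => index 9.
Insert 305: h=6, slot 6 empty => index 6.
Insert 361: h=4, slot 4 empty => index 4.
Insert 594: h=6, slots 6,7,8,9 occupied => index 10.
Table: [-, 105, 247, -, 361, -, 305, 430, 878, 685, 594, -, -, 789, -, -, -]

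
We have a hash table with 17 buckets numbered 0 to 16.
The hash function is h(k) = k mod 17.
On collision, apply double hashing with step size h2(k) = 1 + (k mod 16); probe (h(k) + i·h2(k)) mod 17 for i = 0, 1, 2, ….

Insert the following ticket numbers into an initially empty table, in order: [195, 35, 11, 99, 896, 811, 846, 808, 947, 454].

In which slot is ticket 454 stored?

195 hashes to 8; slot 8 is free => place at 8.
35 hashes to 1; slot 1 is free => place at 1.
11 hashes to 11; slot 11 is free => place at 11.
99 hashes to 14; slot 14 is free => place at 14.
896 hashes to 12; slot 12 is free => place at 12.
811 hashes to 12, h2=12; 12 taken => place at 7.
846 hashes to 13; slot 13 is free => place at 13.
808 hashes to 9; slot 9 is free => place at 9.
947 hashes to 12, h2=4; 12 taken => place at 16.
454 hashes to 12, h2=7; 12 taken => place at 2.
Table: [_, 35, 454, _, _, _, _, 811, 195, 808, _, 11, 896, 846, 99, _, 947]

2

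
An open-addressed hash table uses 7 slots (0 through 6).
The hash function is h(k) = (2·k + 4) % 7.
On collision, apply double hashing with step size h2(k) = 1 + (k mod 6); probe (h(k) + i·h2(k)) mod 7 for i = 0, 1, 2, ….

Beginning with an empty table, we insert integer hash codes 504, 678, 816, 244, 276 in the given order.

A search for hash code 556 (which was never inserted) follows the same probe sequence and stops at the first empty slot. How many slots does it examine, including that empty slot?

504 hashes to 4; slot 4 is free => place at 4.
678 hashes to 2; slot 2 is free => place at 2.
816 hashes to 5; slot 5 is free => place at 5.
244 hashes to 2, h2=5; 2 taken => place at 0.
276 hashes to 3; slot 3 is free => place at 3.
Table: [244, -, 678, 276, 504, 816, -]
Lookup 556: h=3, h2=5, probe 3,1 → slot 1 empty, not found.

2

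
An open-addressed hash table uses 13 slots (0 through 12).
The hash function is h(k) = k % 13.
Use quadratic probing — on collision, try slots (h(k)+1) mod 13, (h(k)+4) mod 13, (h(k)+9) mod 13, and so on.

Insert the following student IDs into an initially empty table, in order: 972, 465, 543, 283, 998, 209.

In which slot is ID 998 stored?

0

972: h=10 => slot 10
465: h=10, probe 10,11 => slot 11
543: h=10, probe 10,11,1 => slot 1
283: h=10, probe 10,11,1,6 => slot 6
998: h=10, probe 10,11,1,6,0 => slot 0
209: h=1, probe 1,2 => slot 2
Table: [998, 543, 209, —, —, —, 283, —, —, —, 972, 465, —]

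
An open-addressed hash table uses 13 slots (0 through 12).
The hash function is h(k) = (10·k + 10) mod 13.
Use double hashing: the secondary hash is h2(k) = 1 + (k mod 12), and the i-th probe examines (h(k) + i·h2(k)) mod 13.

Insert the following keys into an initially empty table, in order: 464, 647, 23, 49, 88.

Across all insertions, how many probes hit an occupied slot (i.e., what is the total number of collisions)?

3

464 hashes to 9; slot 9 is free -> place at 9.
647 hashes to 6; slot 6 is free -> place at 6.
23 hashes to 6, h2=12; 6 taken -> place at 5.
49 hashes to 6, h2=2; 6 taken -> place at 8.
88 hashes to 6, h2=5; 6 taken -> place at 11.
Table: [_, _, _, _, _, 23, 647, _, 49, 464, _, 88, _]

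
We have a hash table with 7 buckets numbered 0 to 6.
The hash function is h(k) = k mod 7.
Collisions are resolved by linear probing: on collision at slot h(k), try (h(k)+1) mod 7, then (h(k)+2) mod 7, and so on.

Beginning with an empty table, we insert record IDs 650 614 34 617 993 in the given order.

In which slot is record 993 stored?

2

650 hashes to 6; slot 6 is free → place at 6.
614 hashes to 5; slot 5 is free → place at 5.
34 hashes to 6; 6 taken → place at 0.
617 hashes to 1; slot 1 is free → place at 1.
993 hashes to 6; 6,0,1 taken → place at 2.
Table: [34, 617, 993, —, —, 614, 650]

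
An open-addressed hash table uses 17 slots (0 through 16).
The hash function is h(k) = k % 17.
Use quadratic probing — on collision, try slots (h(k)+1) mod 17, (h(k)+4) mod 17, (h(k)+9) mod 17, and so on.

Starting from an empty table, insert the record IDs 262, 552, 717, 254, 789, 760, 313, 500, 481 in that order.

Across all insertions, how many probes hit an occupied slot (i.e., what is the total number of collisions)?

11

262: h=7 -> slot 7
552: h=8 -> slot 8
717: h=3 -> slot 3
254: h=16 -> slot 16
789: h=7, probe 7,8,11 -> slot 11
760: h=12 -> slot 12
313: h=7, probe 7,8,11,16,6 -> slot 6
500: h=7, probe 7,8,11,16,6,15 -> slot 15
481: h=5 -> slot 5
Table: [∅, ∅, ∅, 717, ∅, 481, 313, 262, 552, ∅, ∅, 789, 760, ∅, ∅, 500, 254]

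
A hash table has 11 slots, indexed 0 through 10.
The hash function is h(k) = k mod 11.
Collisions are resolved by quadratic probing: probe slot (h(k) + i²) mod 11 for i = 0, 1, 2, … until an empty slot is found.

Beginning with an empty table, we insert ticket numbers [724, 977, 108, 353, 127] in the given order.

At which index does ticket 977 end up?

Insert 724: h=9, slot 9 empty -> index 9.
Insert 977: h=9, slot 9 occupied -> index 10.
Insert 108: h=9, slots 9,10 occupied -> index 2.
Insert 353: h=1, slot 1 empty -> index 1.
Insert 127: h=6, slot 6 empty -> index 6.
Table: [_, 353, 108, _, _, _, 127, _, _, 724, 977]

10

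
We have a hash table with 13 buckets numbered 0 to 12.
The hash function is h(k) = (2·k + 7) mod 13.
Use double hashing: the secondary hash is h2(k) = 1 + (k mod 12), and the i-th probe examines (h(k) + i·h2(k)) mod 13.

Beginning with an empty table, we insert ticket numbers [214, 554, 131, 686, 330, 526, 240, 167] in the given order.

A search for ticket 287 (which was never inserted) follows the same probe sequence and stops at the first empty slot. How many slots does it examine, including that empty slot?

Insert 214: h=6, slot 6 empty => index 6.
Insert 554: h=10, slot 10 empty => index 10.
Insert 131: h=9, slot 9 empty => index 9.
Insert 686: h=1, slot 1 empty => index 1.
Insert 330: h=4, slot 4 empty => index 4.
Insert 526: h=6, h2=11, slots 6,4 occupied => index 2.
Insert 240: h=6, h2=1, slot 6 occupied => index 7.
Insert 167: h=3, slot 3 empty => index 3.
Table: [., 686, 526, 167, 330, ., 214, 240, ., 131, 554, ., .]
Lookup 287: h=9, h2=12, probe 9,8 → slot 8 empty, not found.

2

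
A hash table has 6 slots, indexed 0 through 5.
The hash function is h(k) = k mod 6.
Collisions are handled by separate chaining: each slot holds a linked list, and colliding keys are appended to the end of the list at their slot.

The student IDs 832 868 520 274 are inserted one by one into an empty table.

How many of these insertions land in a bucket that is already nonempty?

3

Insert 832: h=4, bucket 4 empty → new chain.
Insert 868: h=4, bucket 4 nonempty → append to chain.
Insert 520: h=4, bucket 4 nonempty → append to chain.
Insert 274: h=4, bucket 4 nonempty → append to chain.
Final buckets:
0: .
1: .
2: .
3: .
4: 832 -> 868 -> 520 -> 274
5: .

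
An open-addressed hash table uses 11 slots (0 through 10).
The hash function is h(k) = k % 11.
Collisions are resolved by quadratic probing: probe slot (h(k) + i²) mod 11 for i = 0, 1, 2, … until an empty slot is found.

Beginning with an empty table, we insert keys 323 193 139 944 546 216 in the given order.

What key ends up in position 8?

546

Insert 323: h=4, slot 4 empty → index 4.
Insert 193: h=6, slot 6 empty → index 6.
Insert 139: h=7, slot 7 empty → index 7.
Insert 944: h=9, slot 9 empty → index 9.
Insert 546: h=7, slot 7 occupied → index 8.
Insert 216: h=7, slots 7,8 occupied → index 0.
Table: [216, ∅, ∅, ∅, 323, ∅, 193, 139, 546, 944, ∅]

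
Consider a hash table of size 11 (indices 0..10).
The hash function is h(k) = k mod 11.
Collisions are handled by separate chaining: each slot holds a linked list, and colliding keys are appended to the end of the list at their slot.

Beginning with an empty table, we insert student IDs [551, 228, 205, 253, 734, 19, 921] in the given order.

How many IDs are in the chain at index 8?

551 -> bucket 1
228 -> bucket 8
205 -> bucket 7
253 -> bucket 0
734 -> bucket 8 (collision)
19 -> bucket 8 (collision)
921 -> bucket 8 (collision)
Final buckets:
0: 253
1: 551
2: .
3: .
4: .
5: .
6: .
7: 205
8: 228 -> 734 -> 19 -> 921
9: .
10: .

4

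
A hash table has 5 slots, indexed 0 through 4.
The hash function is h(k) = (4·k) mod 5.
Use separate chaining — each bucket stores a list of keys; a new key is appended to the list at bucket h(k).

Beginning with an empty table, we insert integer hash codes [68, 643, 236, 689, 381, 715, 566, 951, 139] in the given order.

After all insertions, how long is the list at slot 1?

Insert 68: h=2, bucket 2 empty -> new chain.
Insert 643: h=2, bucket 2 nonempty -> append to chain.
Insert 236: h=4, bucket 4 empty -> new chain.
Insert 689: h=1, bucket 1 empty -> new chain.
Insert 381: h=4, bucket 4 nonempty -> append to chain.
Insert 715: h=0, bucket 0 empty -> new chain.
Insert 566: h=4, bucket 4 nonempty -> append to chain.
Insert 951: h=4, bucket 4 nonempty -> append to chain.
Insert 139: h=1, bucket 1 nonempty -> append to chain.
Final buckets:
0: 715
1: 689 -> 139
2: 68 -> 643
3: —
4: 236 -> 381 -> 566 -> 951

2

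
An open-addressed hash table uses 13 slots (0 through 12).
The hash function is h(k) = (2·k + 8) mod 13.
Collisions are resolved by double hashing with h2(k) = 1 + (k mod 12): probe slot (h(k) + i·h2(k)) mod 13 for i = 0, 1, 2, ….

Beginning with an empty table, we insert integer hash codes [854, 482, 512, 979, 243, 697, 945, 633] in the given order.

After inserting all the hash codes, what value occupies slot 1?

633

854 hashes to 0; slot 0 is free => place at 0.
482 hashes to 10; slot 10 is free => place at 10.
512 hashes to 5; slot 5 is free => place at 5.
979 hashes to 3; slot 3 is free => place at 3.
243 hashes to 0, h2=4; 0 taken => place at 4.
697 hashes to 11; slot 11 is free => place at 11.
945 hashes to 0, h2=10; 0,10 taken => place at 7.
633 hashes to 0, h2=10; 0,10,7,4 taken => place at 1.
Table: [854, 633, -, 979, 243, 512, -, 945, -, -, 482, 697, -]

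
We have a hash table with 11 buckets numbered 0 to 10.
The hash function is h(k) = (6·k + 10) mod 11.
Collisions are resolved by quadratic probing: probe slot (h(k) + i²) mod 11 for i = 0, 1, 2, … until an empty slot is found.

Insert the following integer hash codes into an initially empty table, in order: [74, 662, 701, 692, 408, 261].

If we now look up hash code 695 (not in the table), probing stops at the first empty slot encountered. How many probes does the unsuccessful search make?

2

Insert 74: h=3, slot 3 empty → index 3.
Insert 662: h=0, slot 0 empty → index 0.
Insert 701: h=3, slot 3 occupied → index 4.
Insert 692: h=4, slot 4 occupied → index 5.
Insert 408: h=5, slot 5 occupied → index 6.
Insert 261: h=3, slots 3,4 occupied → index 7.
Table: [662, _, _, 74, 701, 692, 408, 261, _, _, _]
Lookup 695: h=0, probe 0,1 → slot 1 empty, not found.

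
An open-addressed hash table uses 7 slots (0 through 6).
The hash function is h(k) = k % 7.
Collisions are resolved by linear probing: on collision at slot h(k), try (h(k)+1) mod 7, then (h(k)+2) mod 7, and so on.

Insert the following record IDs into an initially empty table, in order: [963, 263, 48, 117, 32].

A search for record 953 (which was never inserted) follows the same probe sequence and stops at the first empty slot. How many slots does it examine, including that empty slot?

2

963: h=4 -> slot 4
263: h=4, probe 4,5 -> slot 5
48: h=6 -> slot 6
117: h=5, probe 5,6,0 -> slot 0
32: h=4, probe 4,5,6,0,1 -> slot 1
Table: [117, 32, —, —, 963, 263, 48]
Lookup 953: h=1, probe 1,2 → slot 2 empty, not found.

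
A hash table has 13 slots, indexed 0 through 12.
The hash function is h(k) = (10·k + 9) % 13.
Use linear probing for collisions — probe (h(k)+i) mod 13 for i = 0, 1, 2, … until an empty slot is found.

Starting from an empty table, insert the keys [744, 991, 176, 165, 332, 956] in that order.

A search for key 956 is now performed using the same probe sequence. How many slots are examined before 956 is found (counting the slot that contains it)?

744 hashes to 0; slot 0 is free -> place at 0.
991 hashes to 0; 0 taken -> place at 1.
176 hashes to 1; 1 taken -> place at 2.
165 hashes to 8; slot 8 is free -> place at 8.
332 hashes to 1; 1,2 taken -> place at 3.
956 hashes to 1; 1,2,3 taken -> place at 4.
Table: [744, 991, 176, 332, 956, ., ., ., 165, ., ., ., .]
Lookup 956: h=1, probe 1,2,3,4 → found at 4.

4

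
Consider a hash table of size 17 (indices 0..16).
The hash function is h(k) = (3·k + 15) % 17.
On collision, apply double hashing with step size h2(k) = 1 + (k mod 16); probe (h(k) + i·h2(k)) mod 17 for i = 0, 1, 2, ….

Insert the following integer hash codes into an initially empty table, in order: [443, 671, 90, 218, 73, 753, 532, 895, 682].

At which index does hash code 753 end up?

15

443: h=1 → slot 1
671: h=5 → slot 5
90: h=13 → slot 13
218: h=6 → slot 6
73: h=13, h2=10, probe 13,6,16 → slot 16
753: h=13, h2=2, probe 13,15 → slot 15
532: h=13, h2=5, probe 13,1,6,11 → slot 11
895: h=14 → slot 14
682: h=4 → slot 4
Table: [-, 443, -, -, 682, 671, 218, -, -, -, -, 532, -, 90, 895, 753, 73]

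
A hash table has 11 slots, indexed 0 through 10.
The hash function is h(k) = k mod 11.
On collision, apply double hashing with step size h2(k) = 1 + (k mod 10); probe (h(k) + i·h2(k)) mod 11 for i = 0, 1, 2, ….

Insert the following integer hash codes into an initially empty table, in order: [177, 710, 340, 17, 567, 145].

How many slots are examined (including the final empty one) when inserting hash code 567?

3

177 hashes to 1; slot 1 is free → place at 1.
710 hashes to 6; slot 6 is free → place at 6.
340 hashes to 10; slot 10 is free → place at 10.
17 hashes to 6, h2=8; 6 taken → place at 3.
567 hashes to 6, h2=8; 6,3 taken → place at 0.
145 hashes to 2; slot 2 is free → place at 2.
Table: [567, 177, 145, 17, ∅, ∅, 710, ∅, ∅, ∅, 340]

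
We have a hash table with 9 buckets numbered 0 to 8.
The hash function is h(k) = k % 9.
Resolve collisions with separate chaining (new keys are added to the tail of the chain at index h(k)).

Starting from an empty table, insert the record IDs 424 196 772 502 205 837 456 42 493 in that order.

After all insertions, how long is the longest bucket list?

Insert 424: h=1, bucket 1 empty -> new chain.
Insert 196: h=7, bucket 7 empty -> new chain.
Insert 772: h=7, bucket 7 nonempty -> append to chain.
Insert 502: h=7, bucket 7 nonempty -> append to chain.
Insert 205: h=7, bucket 7 nonempty -> append to chain.
Insert 837: h=0, bucket 0 empty -> new chain.
Insert 456: h=6, bucket 6 empty -> new chain.
Insert 42: h=6, bucket 6 nonempty -> append to chain.
Insert 493: h=7, bucket 7 nonempty -> append to chain.
Final buckets:
0: 837
1: 424
2: ∅
3: ∅
4: ∅
5: ∅
6: 456 -> 42
7: 196 -> 772 -> 502 -> 205 -> 493
8: ∅

5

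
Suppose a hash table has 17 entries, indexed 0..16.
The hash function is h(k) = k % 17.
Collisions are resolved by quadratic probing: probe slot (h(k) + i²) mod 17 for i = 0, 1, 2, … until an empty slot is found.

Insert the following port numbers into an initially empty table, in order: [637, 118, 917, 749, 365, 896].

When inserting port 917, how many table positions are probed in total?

637: h=8 -> slot 8
118: h=16 -> slot 16
917: h=16, probe 16,0 -> slot 0
749: h=1 -> slot 1
365: h=8, probe 8,9 -> slot 9
896: h=12 -> slot 12
Table: [917, 749, _, _, _, _, _, _, 637, 365, _, _, 896, _, _, _, 118]

2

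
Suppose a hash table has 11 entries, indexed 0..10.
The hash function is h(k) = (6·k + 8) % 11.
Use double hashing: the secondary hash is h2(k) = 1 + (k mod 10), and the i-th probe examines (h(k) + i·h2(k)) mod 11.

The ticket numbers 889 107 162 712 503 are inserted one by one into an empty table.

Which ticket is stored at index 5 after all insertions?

Insert 889: h=7, slot 7 empty -> index 7.
Insert 107: h=1, slot 1 empty -> index 1.
Insert 162: h=1, h2=3, slot 1 occupied -> index 4.
Insert 712: h=1, h2=3, slots 1,4,7 occupied -> index 10.
Insert 503: h=1, h2=4, slot 1 occupied -> index 5.
Table: [∅, 107, ∅, ∅, 162, 503, ∅, 889, ∅, ∅, 712]

503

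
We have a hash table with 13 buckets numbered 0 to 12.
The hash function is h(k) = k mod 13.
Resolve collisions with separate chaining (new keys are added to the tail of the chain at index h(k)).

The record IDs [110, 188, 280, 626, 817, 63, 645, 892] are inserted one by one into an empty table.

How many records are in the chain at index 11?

2

Insert 110: h=6, bucket 6 empty → new chain.
Insert 188: h=6, bucket 6 nonempty → append to chain.
Insert 280: h=7, bucket 7 empty → new chain.
Insert 626: h=2, bucket 2 empty → new chain.
Insert 817: h=11, bucket 11 empty → new chain.
Insert 63: h=11, bucket 11 nonempty → append to chain.
Insert 645: h=8, bucket 8 empty → new chain.
Insert 892: h=8, bucket 8 nonempty → append to chain.
Final buckets:
0: -
1: -
2: 626
3: -
4: -
5: -
6: 110 -> 188
7: 280
8: 645 -> 892
9: -
10: -
11: 817 -> 63
12: -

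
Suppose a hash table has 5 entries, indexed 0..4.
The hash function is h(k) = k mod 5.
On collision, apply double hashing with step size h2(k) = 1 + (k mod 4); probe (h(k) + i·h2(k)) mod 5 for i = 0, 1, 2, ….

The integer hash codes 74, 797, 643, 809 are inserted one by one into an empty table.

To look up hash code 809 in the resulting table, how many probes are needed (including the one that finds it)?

74: h=4 → slot 4
797: h=2 → slot 2
643: h=3 → slot 3
809: h=4, h2=2, probe 4,1 → slot 1
Table: [∅, 809, 797, 643, 74]
Lookup 809: h=4, h2=2, probe 4,1 → found at 1.

2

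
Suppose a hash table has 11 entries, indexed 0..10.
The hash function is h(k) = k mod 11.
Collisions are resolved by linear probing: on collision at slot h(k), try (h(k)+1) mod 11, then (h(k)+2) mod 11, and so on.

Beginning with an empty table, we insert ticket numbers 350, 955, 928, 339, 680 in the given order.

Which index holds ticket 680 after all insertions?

1

350 hashes to 9; slot 9 is free -> place at 9.
955 hashes to 9; 9 taken -> place at 10.
928 hashes to 4; slot 4 is free -> place at 4.
339 hashes to 9; 9,10 taken -> place at 0.
680 hashes to 9; 9,10,0 taken -> place at 1.
Table: [339, 680, —, —, 928, —, —, —, —, 350, 955]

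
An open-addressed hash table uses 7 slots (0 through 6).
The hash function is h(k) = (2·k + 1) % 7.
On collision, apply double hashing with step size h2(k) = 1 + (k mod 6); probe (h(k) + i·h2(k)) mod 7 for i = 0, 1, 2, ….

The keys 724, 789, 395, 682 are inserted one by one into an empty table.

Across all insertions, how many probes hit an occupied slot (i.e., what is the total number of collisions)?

724 hashes to 0; slot 0 is free → place at 0.
789 hashes to 4; slot 4 is free → place at 4.
395 hashes to 0, h2=6; 0 taken → place at 6.
682 hashes to 0, h2=5; 0 taken → place at 5.
Table: [724, ∅, ∅, ∅, 789, 682, 395]

2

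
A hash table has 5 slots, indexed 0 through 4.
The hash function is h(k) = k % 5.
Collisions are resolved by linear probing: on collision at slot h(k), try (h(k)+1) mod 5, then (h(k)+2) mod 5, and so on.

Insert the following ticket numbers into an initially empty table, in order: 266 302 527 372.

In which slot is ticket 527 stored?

3

266: h=1 → slot 1
302: h=2 → slot 2
527: h=2, probe 2,3 → slot 3
372: h=2, probe 2,3,4 → slot 4
Table: [_, 266, 302, 527, 372]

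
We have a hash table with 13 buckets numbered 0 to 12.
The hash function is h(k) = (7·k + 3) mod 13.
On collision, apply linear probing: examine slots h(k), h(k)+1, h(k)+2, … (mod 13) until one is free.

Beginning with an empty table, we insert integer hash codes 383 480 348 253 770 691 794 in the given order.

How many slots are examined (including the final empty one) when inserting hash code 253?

383: h=6 => slot 6
480: h=9 => slot 9
348: h=8 => slot 8
253: h=6, probe 6,7 => slot 7
770: h=11 => slot 11
691: h=4 => slot 4
794: h=10 => slot 10
Table: [., ., ., ., 691, ., 383, 253, 348, 480, 794, 770, .]

2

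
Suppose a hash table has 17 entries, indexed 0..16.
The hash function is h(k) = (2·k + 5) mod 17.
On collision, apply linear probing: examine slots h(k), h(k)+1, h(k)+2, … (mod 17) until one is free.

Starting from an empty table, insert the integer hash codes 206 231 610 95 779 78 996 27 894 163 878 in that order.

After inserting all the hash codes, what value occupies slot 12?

996

206 hashes to 9; slot 9 is free => place at 9.
231 hashes to 8; slot 8 is free => place at 8.
610 hashes to 1; slot 1 is free => place at 1.
95 hashes to 8; 8,9 taken => place at 10.
779 hashes to 16; slot 16 is free => place at 16.
78 hashes to 8; 8,9,10 taken => place at 11.
996 hashes to 8; 8,9,10,11 taken => place at 12.
27 hashes to 8; 8,9,10,11,12 taken => place at 13.
894 hashes to 8; 8,9,10,11,12,13 taken => place at 14.
163 hashes to 8; 8,9,10,11,12,13,14 taken => place at 15.
878 hashes to 10; 10,11,12,13,14,15,16 taken => place at 0.
Table: [878, 610, ., ., ., ., ., ., 231, 206, 95, 78, 996, 27, 894, 163, 779]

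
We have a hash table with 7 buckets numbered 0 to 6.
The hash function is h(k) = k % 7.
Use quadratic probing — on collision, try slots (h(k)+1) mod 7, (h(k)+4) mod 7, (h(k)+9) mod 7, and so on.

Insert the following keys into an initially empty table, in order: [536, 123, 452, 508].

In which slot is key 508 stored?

6

536: h=4 → slot 4
123: h=4, probe 4,5 → slot 5
452: h=4, probe 4,5,1 → slot 1
508: h=4, probe 4,5,1,6 → slot 6
Table: [_, 452, _, _, 536, 123, 508]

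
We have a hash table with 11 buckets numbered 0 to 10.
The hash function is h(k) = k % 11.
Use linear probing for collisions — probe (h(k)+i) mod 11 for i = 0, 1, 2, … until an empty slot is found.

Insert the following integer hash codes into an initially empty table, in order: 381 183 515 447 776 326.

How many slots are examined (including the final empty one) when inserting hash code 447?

4

381: h=7 => slot 7
183: h=7, probe 7,8 => slot 8
515: h=9 => slot 9
447: h=7, probe 7,8,9,10 => slot 10
776: h=6 => slot 6
326: h=7, probe 7,8,9,10,0 => slot 0
Table: [326, ., ., ., ., ., 776, 381, 183, 515, 447]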